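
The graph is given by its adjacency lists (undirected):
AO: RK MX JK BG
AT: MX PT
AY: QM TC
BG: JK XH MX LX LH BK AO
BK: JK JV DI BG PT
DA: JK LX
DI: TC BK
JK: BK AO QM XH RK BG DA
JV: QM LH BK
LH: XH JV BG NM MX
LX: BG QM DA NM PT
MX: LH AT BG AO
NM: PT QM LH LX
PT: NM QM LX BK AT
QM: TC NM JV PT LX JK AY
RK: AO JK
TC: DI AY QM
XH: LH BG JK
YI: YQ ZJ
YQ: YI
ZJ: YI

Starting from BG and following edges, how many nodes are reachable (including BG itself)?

18

BFS from BG visits: BG, JK, XH, MX, LX, LH, BK, AO, QM, RK, DA, AT, NM, PT, JV, DI, TC, AY
Reachable nodes: 18 of 21 total.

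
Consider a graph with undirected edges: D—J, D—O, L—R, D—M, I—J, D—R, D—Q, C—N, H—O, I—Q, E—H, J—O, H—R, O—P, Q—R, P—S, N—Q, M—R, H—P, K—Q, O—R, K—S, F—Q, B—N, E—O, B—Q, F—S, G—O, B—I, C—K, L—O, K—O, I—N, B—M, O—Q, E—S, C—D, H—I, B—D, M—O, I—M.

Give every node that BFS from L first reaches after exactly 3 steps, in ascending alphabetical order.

B, C, F, I, N, S

Level 0: L
Level 1: O, R
Level 2: D, E, G, H, J, K, M, P, Q
Level 3: B, C, F, I, N, S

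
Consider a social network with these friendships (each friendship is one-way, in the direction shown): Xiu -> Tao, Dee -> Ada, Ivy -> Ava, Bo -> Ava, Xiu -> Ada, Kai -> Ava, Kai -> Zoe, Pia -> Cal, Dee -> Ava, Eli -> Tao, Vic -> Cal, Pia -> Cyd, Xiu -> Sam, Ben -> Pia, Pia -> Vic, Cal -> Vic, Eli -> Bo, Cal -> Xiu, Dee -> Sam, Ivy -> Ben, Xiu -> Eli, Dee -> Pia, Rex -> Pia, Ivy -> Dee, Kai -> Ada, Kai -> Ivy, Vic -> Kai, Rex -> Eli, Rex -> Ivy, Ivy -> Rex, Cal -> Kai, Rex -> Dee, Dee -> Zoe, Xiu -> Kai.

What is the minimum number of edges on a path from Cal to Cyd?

5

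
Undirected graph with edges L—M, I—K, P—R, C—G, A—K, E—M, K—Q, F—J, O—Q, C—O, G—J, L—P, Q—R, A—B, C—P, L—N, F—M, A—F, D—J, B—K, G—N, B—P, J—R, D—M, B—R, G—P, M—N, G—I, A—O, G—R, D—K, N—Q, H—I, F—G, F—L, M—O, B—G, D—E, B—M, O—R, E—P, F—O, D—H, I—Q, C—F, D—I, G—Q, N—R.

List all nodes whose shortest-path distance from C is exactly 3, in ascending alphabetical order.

D, H, K

Level 0: C
Level 1: F, G, O, P
Level 2: A, B, E, I, J, L, M, N, Q, R
Level 3: D, H, K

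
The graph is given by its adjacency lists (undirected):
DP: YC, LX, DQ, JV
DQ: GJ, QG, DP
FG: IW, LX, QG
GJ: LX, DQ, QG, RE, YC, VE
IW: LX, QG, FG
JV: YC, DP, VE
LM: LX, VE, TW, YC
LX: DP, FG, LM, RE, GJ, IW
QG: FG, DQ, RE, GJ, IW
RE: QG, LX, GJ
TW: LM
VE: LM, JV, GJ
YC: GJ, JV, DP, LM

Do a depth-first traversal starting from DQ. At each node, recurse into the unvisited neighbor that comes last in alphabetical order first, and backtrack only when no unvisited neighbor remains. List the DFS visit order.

Visit DQ
DQ → QG
QG → RE
RE → LX
LX → LM
LM → YC
YC → JV
JV → VE
VE → GJ
JV → DP
LM → TW
LX → IW
IW → FG

DQ, QG, RE, LX, LM, YC, JV, VE, GJ, DP, TW, IW, FG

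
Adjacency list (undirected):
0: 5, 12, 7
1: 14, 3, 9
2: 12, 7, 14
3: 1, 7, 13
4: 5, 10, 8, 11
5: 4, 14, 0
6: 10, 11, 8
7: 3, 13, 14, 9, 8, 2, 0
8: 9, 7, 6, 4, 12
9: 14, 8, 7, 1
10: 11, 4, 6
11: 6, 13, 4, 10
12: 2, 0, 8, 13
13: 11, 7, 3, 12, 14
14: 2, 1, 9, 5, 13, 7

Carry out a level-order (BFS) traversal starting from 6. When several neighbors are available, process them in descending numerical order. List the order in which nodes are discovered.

Visit 6; enqueue 11, 10, 8 → queue [11, 10, 8]
Visit 11; enqueue 13, 4 → queue [10, 8, 13, 4]
Visit 10 → queue [8, 13, 4]
Visit 8; enqueue 12, 9, 7 → queue [13, 4, 12, 9, 7]
Visit 13; enqueue 14, 3 → queue [4, 12, 9, 7, 14, 3]
Visit 4; enqueue 5 → queue [12, 9, 7, 14, 3, 5]
Visit 12; enqueue 2, 0 → queue [9, 7, 14, 3, 5, 2, 0]
Visit 9; enqueue 1 → queue [7, 14, 3, 5, 2, 0, 1]
Visit 7 → queue [14, 3, 5, 2, 0, 1]
Visit 14 → queue [3, 5, 2, 0, 1]
Visit 3 → queue [5, 2, 0, 1]
Visit 5 → queue [2, 0, 1]
Visit 2 → queue [0, 1]
Visit 0 → queue [1]
Visit 1 → queue []

6 → 11 → 10 → 8 → 13 → 4 → 12 → 9 → 7 → 14 → 3 → 5 → 2 → 0 → 1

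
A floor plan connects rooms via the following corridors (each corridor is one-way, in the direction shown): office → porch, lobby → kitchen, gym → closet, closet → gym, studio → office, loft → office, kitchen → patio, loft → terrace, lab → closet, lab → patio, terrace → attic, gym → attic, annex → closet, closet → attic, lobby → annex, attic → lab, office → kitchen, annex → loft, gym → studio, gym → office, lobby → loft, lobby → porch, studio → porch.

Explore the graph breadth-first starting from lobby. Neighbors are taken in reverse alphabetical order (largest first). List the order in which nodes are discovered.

lobby porch loft kitchen annex terrace office patio closet attic gym lab studio

Visit lobby; enqueue porch, loft, kitchen, annex → queue [porch, loft, kitchen, annex]
Visit porch → queue [loft, kitchen, annex]
Visit loft; enqueue terrace, office → queue [kitchen, annex, terrace, office]
Visit kitchen; enqueue patio → queue [annex, terrace, office, patio]
Visit annex; enqueue closet → queue [terrace, office, patio, closet]
Visit terrace; enqueue attic → queue [office, patio, closet, attic]
Visit office → queue [patio, closet, attic]
Visit patio → queue [closet, attic]
Visit closet; enqueue gym → queue [attic, gym]
Visit attic; enqueue lab → queue [gym, lab]
Visit gym; enqueue studio → queue [lab, studio]
Visit lab → queue [studio]
Visit studio → queue []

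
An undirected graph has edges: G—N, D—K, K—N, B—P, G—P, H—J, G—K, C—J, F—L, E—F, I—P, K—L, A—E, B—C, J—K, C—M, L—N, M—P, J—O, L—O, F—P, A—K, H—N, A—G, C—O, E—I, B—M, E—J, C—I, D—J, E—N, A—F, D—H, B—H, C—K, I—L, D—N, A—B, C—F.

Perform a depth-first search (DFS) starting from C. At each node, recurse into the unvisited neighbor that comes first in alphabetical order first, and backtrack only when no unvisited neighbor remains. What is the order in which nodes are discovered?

C B A E F L I P G K D H J O N M

Visit C
C → B
B → A
A → E
E → F
F → L
L → I
I → P
P → G
G → K
K → D
D → H
H → J
J → O
H → N
P → M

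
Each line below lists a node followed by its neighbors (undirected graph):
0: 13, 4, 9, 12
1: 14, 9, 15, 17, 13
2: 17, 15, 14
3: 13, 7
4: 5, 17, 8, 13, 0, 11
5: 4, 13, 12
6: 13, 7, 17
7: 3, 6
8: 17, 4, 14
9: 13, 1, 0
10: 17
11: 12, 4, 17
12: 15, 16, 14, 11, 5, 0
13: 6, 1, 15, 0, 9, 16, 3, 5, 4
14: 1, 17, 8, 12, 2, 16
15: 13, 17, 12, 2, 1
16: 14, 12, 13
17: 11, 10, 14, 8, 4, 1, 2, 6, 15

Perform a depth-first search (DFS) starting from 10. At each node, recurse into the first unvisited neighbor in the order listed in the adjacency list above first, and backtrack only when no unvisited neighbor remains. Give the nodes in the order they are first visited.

Visit 10
10 → 17
17 → 11
11 → 12
12 → 15
15 → 13
13 → 6
6 → 7
7 → 3
13 → 1
1 → 14
14 → 8
8 → 4
4 → 5
4 → 0
0 → 9
14 → 2
14 → 16

10, 17, 11, 12, 15, 13, 6, 7, 3, 1, 14, 8, 4, 5, 0, 9, 2, 16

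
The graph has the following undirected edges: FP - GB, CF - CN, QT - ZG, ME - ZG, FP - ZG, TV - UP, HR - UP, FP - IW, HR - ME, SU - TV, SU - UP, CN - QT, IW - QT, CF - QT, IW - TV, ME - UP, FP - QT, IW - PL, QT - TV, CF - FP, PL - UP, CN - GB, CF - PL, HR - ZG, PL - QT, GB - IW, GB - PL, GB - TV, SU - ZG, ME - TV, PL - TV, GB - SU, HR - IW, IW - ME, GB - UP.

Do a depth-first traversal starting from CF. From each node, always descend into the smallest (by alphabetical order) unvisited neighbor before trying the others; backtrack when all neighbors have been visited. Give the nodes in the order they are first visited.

Visit CF
CF → CN
CN → GB
GB → FP
FP → IW
IW → HR
HR → ME
ME → TV
TV → PL
PL → QT
QT → ZG
ZG → SU
SU → UP

CF, CN, GB, FP, IW, HR, ME, TV, PL, QT, ZG, SU, UP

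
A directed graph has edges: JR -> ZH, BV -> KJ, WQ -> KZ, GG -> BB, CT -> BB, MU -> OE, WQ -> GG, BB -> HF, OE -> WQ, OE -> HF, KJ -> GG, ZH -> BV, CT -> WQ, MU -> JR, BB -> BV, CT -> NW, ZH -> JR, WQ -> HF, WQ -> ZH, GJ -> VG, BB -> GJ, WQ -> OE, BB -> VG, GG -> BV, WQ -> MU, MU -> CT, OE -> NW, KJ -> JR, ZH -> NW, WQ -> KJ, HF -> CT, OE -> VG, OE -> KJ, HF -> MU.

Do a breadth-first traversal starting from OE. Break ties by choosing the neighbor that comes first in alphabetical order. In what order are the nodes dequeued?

Visit OE; enqueue HF, KJ, NW, VG, WQ → queue [HF, KJ, NW, VG, WQ]
Visit HF; enqueue CT, MU → queue [KJ, NW, VG, WQ, CT, MU]
Visit KJ; enqueue GG, JR → queue [NW, VG, WQ, CT, MU, GG, JR]
Visit NW → queue [VG, WQ, CT, MU, GG, JR]
Visit VG → queue [WQ, CT, MU, GG, JR]
Visit WQ; enqueue KZ, ZH → queue [CT, MU, GG, JR, KZ, ZH]
Visit CT; enqueue BB → queue [MU, GG, JR, KZ, ZH, BB]
Visit MU → queue [GG, JR, KZ, ZH, BB]
Visit GG; enqueue BV → queue [JR, KZ, ZH, BB, BV]
Visit JR → queue [KZ, ZH, BB, BV]
Visit KZ → queue [ZH, BB, BV]
Visit ZH → queue [BB, BV]
Visit BB; enqueue GJ → queue [BV, GJ]
Visit BV → queue [GJ]
Visit GJ → queue []

OE -> HF -> KJ -> NW -> VG -> WQ -> CT -> MU -> GG -> JR -> KZ -> ZH -> BB -> BV -> GJ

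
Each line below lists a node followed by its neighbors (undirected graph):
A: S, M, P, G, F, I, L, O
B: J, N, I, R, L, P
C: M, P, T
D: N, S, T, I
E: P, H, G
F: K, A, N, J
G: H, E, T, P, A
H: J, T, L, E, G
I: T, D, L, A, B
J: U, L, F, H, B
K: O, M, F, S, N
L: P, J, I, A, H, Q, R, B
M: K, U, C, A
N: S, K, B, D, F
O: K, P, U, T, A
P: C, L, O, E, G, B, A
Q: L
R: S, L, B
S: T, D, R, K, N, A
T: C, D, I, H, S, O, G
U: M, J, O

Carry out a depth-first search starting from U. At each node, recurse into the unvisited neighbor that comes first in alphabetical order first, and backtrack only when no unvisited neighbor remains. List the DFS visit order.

Visit U
U → J
J → B
B → I
I → A
A → F
F → K
K → M
M → C
C → P
P → E
E → G
G → H
H → L
L → Q
L → R
R → S
S → D
D → N
D → T
T → O

U, J, B, I, A, F, K, M, C, P, E, G, H, L, Q, R, S, D, N, T, O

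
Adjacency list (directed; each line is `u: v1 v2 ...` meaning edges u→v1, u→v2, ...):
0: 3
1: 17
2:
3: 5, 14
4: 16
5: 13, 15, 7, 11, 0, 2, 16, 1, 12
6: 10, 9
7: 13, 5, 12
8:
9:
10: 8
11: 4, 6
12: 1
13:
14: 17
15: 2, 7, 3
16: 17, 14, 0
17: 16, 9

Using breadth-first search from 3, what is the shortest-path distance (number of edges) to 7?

2

Level 0: 3
Level 1: 5, 14
Level 2: 0, 1, 2, 7, 11, 12, 13, 15, 16, 17
Level 3: 4, 6, 9
Level 4: 10
Level 5: 8
7 first appears at level 2.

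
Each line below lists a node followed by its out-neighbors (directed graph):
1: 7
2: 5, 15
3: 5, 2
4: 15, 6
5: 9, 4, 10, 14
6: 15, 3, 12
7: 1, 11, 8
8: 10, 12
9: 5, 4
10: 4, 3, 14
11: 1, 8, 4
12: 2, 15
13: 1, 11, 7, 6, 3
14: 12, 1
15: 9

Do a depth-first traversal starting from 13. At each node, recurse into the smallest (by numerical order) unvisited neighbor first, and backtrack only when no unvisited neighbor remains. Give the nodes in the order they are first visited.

13 -> 1 -> 7 -> 8 -> 10 -> 3 -> 2 -> 5 -> 4 -> 6 -> 12 -> 15 -> 9 -> 14 -> 11

Visit 13
13 → 1
1 → 7
7 → 8
8 → 10
10 → 3
3 → 2
2 → 5
5 → 4
4 → 6
6 → 12
12 → 15
15 → 9
5 → 14
7 → 11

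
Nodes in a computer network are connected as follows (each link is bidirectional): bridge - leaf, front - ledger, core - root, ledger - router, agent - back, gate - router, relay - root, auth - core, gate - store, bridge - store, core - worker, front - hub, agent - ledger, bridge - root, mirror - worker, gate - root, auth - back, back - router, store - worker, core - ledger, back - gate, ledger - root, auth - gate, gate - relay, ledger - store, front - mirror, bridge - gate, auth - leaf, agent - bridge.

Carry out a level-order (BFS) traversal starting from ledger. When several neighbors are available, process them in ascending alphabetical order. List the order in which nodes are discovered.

ledger agent core front root router store back bridge auth worker hub mirror gate relay leaf

Visit ledger; enqueue agent, core, front, root, router, store → queue [agent, core, front, root, router, store]
Visit agent; enqueue back, bridge → queue [core, front, root, router, store, back, bridge]
Visit core; enqueue auth, worker → queue [front, root, router, store, back, bridge, auth, worker]
Visit front; enqueue hub, mirror → queue [root, router, store, back, bridge, auth, worker, hub, mirror]
Visit root; enqueue gate, relay → queue [router, store, back, bridge, auth, worker, hub, mirror, gate, relay]
Visit router → queue [store, back, bridge, auth, worker, hub, mirror, gate, relay]
Visit store → queue [back, bridge, auth, worker, hub, mirror, gate, relay]
Visit back → queue [bridge, auth, worker, hub, mirror, gate, relay]
Visit bridge; enqueue leaf → queue [auth, worker, hub, mirror, gate, relay, leaf]
Visit auth → queue [worker, hub, mirror, gate, relay, leaf]
Visit worker → queue [hub, mirror, gate, relay, leaf]
Visit hub → queue [mirror, gate, relay, leaf]
Visit mirror → queue [gate, relay, leaf]
Visit gate → queue [relay, leaf]
Visit relay → queue [leaf]
Visit leaf → queue []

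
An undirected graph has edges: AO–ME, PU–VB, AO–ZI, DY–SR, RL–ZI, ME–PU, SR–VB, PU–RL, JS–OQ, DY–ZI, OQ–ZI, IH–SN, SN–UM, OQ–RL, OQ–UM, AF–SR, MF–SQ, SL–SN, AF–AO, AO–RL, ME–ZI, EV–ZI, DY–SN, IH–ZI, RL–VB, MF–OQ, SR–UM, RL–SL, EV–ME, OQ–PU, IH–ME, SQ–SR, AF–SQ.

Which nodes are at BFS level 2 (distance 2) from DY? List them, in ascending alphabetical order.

Level 0: DY
Level 1: SN, SR, ZI
Level 2: AF, AO, EV, IH, ME, OQ, RL, SL, SQ, UM, VB
Level 3: JS, MF, PU

AF, AO, EV, IH, ME, OQ, RL, SL, SQ, UM, VB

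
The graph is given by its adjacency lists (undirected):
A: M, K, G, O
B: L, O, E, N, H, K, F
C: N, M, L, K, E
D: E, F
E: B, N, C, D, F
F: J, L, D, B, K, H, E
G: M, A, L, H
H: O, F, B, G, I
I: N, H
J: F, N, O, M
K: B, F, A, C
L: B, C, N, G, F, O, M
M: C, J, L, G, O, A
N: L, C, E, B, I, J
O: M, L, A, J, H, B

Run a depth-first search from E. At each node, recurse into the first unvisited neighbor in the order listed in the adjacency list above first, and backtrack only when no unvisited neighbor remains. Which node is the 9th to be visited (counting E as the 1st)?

M

Visit E
E → B
B → L
L → C
C → N
N → I
I → H
H → O
O → M
M → J
J → F
F → D
F → K
K → A
A → G

Visit order: E, B, L, C, N, I, H, O, M, J, F, D, K, A, G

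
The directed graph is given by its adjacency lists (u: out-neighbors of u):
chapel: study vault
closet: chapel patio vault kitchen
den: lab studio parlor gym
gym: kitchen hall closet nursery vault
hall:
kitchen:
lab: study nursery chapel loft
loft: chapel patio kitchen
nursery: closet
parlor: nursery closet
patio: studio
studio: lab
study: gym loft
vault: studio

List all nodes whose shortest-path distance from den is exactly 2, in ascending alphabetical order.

chapel, closet, hall, kitchen, loft, nursery, study, vault

Level 0: den
Level 1: gym, lab, parlor, studio
Level 2: chapel, closet, hall, kitchen, loft, nursery, study, vault
Level 3: patio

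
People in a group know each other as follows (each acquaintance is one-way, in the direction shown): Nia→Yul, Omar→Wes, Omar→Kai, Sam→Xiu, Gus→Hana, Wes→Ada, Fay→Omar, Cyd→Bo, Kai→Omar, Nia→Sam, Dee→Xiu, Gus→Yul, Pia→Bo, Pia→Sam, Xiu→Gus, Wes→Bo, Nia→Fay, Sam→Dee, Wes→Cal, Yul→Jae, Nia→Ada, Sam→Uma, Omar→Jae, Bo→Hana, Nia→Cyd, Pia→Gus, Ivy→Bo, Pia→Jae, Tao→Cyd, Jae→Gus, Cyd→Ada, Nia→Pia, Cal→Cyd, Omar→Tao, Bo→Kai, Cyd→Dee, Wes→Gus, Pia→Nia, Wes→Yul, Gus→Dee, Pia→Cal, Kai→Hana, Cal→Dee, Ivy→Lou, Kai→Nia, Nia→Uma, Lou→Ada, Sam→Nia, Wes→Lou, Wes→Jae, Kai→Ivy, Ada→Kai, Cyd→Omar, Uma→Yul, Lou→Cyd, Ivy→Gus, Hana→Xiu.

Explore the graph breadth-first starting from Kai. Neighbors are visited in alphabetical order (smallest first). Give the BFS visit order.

Visit Kai; enqueue Hana, Ivy, Nia, Omar → queue [Hana, Ivy, Nia, Omar]
Visit Hana; enqueue Xiu → queue [Ivy, Nia, Omar, Xiu]
Visit Ivy; enqueue Bo, Gus, Lou → queue [Nia, Omar, Xiu, Bo, Gus, Lou]
Visit Nia; enqueue Ada, Cyd, Fay, Pia, Sam, Uma, Yul → queue [Omar, Xiu, Bo, Gus, Lou, Ada, Cyd, Fay, Pia, Sam, Uma, Yul]
Visit Omar; enqueue Jae, Tao, Wes → queue [Xiu, Bo, Gus, Lou, Ada, Cyd, Fay, Pia, Sam, Uma, Yul, Jae, Tao, Wes]
Visit Xiu → queue [Bo, Gus, Lou, Ada, Cyd, Fay, Pia, Sam, Uma, Yul, Jae, Tao, Wes]
Visit Bo → queue [Gus, Lou, Ada, Cyd, Fay, Pia, Sam, Uma, Yul, Jae, Tao, Wes]
Visit Gus; enqueue Dee → queue [Lou, Ada, Cyd, Fay, Pia, Sam, Uma, Yul, Jae, Tao, Wes, Dee]
Visit Lou → queue [Ada, Cyd, Fay, Pia, Sam, Uma, Yul, Jae, Tao, Wes, Dee]
Visit Ada → queue [Cyd, Fay, Pia, Sam, Uma, Yul, Jae, Tao, Wes, Dee]
Visit Cyd → queue [Fay, Pia, Sam, Uma, Yul, Jae, Tao, Wes, Dee]
Visit Fay → queue [Pia, Sam, Uma, Yul, Jae, Tao, Wes, Dee]
Visit Pia; enqueue Cal → queue [Sam, Uma, Yul, Jae, Tao, Wes, Dee, Cal]
Visit Sam → queue [Uma, Yul, Jae, Tao, Wes, Dee, Cal]
Visit Uma → queue [Yul, Jae, Tao, Wes, Dee, Cal]
Visit Yul → queue [Jae, Tao, Wes, Dee, Cal]
Visit Jae → queue [Tao, Wes, Dee, Cal]
Visit Tao → queue [Wes, Dee, Cal]
Visit Wes → queue [Dee, Cal]
Visit Dee → queue [Cal]
Visit Cal → queue []

Kai, Hana, Ivy, Nia, Omar, Xiu, Bo, Gus, Lou, Ada, Cyd, Fay, Pia, Sam, Uma, Yul, Jae, Tao, Wes, Dee, Cal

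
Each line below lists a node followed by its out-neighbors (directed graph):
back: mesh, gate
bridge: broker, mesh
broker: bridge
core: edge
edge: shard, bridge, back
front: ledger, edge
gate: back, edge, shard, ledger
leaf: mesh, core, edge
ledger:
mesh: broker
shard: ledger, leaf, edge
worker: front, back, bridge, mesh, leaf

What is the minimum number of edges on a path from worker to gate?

2

Level 0: worker
Level 1: back, bridge, front, leaf, mesh
Level 2: broker, core, edge, gate, ledger
Level 3: shard
gate first appears at level 2.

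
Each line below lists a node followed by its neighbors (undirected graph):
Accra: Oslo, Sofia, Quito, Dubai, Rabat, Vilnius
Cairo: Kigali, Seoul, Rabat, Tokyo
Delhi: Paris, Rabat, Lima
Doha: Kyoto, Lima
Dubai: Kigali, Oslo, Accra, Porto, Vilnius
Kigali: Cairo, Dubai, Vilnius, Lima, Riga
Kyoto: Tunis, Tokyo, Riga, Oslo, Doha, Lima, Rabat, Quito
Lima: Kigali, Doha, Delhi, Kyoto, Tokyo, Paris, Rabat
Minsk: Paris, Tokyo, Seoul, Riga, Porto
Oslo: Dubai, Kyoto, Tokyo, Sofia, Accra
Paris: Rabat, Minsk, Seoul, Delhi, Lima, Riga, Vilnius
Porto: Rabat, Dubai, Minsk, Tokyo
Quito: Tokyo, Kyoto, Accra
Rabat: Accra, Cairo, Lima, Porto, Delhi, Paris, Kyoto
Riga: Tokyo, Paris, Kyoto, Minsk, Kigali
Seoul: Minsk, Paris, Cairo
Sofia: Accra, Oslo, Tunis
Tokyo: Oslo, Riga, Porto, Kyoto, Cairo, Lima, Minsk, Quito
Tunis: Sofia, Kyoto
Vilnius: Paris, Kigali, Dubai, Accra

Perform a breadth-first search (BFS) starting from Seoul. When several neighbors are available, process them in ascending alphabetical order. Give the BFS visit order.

Seoul → Cairo → Minsk → Paris → Kigali → Rabat → Tokyo → Porto → Riga → Delhi → Lima → Vilnius → Dubai → Accra → Kyoto → Oslo → Quito → Doha → Sofia → Tunis

Visit Seoul; enqueue Cairo, Minsk, Paris → queue [Cairo, Minsk, Paris]
Visit Cairo; enqueue Kigali, Rabat, Tokyo → queue [Minsk, Paris, Kigali, Rabat, Tokyo]
Visit Minsk; enqueue Porto, Riga → queue [Paris, Kigali, Rabat, Tokyo, Porto, Riga]
Visit Paris; enqueue Delhi, Lima, Vilnius → queue [Kigali, Rabat, Tokyo, Porto, Riga, Delhi, Lima, Vilnius]
Visit Kigali; enqueue Dubai → queue [Rabat, Tokyo, Porto, Riga, Delhi, Lima, Vilnius, Dubai]
Visit Rabat; enqueue Accra, Kyoto → queue [Tokyo, Porto, Riga, Delhi, Lima, Vilnius, Dubai, Accra, Kyoto]
Visit Tokyo; enqueue Oslo, Quito → queue [Porto, Riga, Delhi, Lima, Vilnius, Dubai, Accra, Kyoto, Oslo, Quito]
Visit Porto → queue [Riga, Delhi, Lima, Vilnius, Dubai, Accra, Kyoto, Oslo, Quito]
Visit Riga → queue [Delhi, Lima, Vilnius, Dubai, Accra, Kyoto, Oslo, Quito]
Visit Delhi → queue [Lima, Vilnius, Dubai, Accra, Kyoto, Oslo, Quito]
Visit Lima; enqueue Doha → queue [Vilnius, Dubai, Accra, Kyoto, Oslo, Quito, Doha]
Visit Vilnius → queue [Dubai, Accra, Kyoto, Oslo, Quito, Doha]
Visit Dubai → queue [Accra, Kyoto, Oslo, Quito, Doha]
Visit Accra; enqueue Sofia → queue [Kyoto, Oslo, Quito, Doha, Sofia]
Visit Kyoto; enqueue Tunis → queue [Oslo, Quito, Doha, Sofia, Tunis]
Visit Oslo → queue [Quito, Doha, Sofia, Tunis]
Visit Quito → queue [Doha, Sofia, Tunis]
Visit Doha → queue [Sofia, Tunis]
Visit Sofia → queue [Tunis]
Visit Tunis → queue []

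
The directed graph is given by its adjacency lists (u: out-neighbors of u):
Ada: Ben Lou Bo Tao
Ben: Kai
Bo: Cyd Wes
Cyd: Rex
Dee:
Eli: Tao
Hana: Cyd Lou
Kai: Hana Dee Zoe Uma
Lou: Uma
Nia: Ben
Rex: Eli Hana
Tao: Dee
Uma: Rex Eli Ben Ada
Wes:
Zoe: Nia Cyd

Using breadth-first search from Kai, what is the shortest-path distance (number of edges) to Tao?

Level 0: Kai
Level 1: Dee, Hana, Uma, Zoe
Level 2: Ada, Ben, Cyd, Eli, Lou, Nia, Rex
Level 3: Bo, Tao
Level 4: Wes
Tao first appears at level 3.

3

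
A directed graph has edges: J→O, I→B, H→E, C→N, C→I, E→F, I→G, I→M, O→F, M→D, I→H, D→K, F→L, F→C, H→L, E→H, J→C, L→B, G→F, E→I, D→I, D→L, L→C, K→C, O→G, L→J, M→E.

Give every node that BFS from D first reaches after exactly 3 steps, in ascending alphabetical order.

Level 0: D
Level 1: I, K, L
Level 2: B, C, G, H, J, M
Level 3: E, F, N, O

E, F, N, O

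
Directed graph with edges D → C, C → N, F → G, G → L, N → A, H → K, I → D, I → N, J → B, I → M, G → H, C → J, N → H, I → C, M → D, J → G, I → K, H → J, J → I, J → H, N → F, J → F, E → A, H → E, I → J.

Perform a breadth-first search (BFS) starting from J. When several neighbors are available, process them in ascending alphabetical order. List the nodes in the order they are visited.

J, B, F, G, H, I, L, E, K, C, D, M, N, A

Visit J; enqueue B, F, G, H, I → queue [B, F, G, H, I]
Visit B → queue [F, G, H, I]
Visit F → queue [G, H, I]
Visit G; enqueue L → queue [H, I, L]
Visit H; enqueue E, K → queue [I, L, E, K]
Visit I; enqueue C, D, M, N → queue [L, E, K, C, D, M, N]
Visit L → queue [E, K, C, D, M, N]
Visit E; enqueue A → queue [K, C, D, M, N, A]
Visit K → queue [C, D, M, N, A]
Visit C → queue [D, M, N, A]
Visit D → queue [M, N, A]
Visit M → queue [N, A]
Visit N → queue [A]
Visit A → queue []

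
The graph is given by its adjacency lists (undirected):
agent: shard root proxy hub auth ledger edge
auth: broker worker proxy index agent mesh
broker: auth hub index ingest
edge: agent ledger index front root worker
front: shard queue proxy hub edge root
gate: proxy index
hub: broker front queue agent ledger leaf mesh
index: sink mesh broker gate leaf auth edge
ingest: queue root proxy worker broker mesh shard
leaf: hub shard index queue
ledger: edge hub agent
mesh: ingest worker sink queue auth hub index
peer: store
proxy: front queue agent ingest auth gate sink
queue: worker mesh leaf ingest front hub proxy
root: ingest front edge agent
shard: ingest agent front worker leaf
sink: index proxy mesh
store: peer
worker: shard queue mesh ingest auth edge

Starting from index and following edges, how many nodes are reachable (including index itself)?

18

BFS from index visits: index, sink, mesh, broker, gate, leaf, auth, edge, proxy, ingest, worker, queue, hub, shard, agent, ledger, front, root
Reachable nodes: 18 of 20 total.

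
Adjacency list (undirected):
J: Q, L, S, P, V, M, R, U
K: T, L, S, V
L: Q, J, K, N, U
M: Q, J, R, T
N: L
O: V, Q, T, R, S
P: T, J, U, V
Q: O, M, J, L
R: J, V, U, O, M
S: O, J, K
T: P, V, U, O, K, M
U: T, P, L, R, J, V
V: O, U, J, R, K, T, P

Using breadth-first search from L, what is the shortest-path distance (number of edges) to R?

2

Level 0: L
Level 1: J, K, N, Q, U
Level 2: M, O, P, R, S, T, V
R first appears at level 2.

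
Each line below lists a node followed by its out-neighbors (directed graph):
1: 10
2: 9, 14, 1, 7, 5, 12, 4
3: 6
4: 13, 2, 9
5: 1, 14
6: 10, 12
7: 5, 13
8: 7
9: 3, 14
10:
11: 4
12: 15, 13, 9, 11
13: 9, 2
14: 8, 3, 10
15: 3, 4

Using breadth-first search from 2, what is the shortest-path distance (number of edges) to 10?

Level 0: 2
Level 1: 1, 4, 5, 7, 9, 12, 14
Level 2: 3, 8, 10, 11, 13, 15
Level 3: 6
10 first appears at level 2.

2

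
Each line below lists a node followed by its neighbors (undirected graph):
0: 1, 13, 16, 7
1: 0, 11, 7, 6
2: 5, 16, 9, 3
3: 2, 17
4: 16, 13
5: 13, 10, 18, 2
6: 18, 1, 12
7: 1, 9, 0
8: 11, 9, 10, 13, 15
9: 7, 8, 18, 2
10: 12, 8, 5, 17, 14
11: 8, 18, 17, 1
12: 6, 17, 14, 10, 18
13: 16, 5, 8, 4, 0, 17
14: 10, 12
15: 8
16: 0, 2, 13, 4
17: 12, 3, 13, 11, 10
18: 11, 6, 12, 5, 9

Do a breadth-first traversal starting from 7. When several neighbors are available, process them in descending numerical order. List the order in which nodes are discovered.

Visit 7; enqueue 9, 1, 0 → queue [9, 1, 0]
Visit 9; enqueue 18, 8, 2 → queue [1, 0, 18, 8, 2]
Visit 1; enqueue 11, 6 → queue [0, 18, 8, 2, 11, 6]
Visit 0; enqueue 16, 13 → queue [18, 8, 2, 11, 6, 16, 13]
Visit 18; enqueue 12, 5 → queue [8, 2, 11, 6, 16, 13, 12, 5]
Visit 8; enqueue 15, 10 → queue [2, 11, 6, 16, 13, 12, 5, 15, 10]
Visit 2; enqueue 3 → queue [11, 6, 16, 13, 12, 5, 15, 10, 3]
Visit 11; enqueue 17 → queue [6, 16, 13, 12, 5, 15, 10, 3, 17]
Visit 6 → queue [16, 13, 12, 5, 15, 10, 3, 17]
Visit 16; enqueue 4 → queue [13, 12, 5, 15, 10, 3, 17, 4]
Visit 13 → queue [12, 5, 15, 10, 3, 17, 4]
Visit 12; enqueue 14 → queue [5, 15, 10, 3, 17, 4, 14]
Visit 5 → queue [15, 10, 3, 17, 4, 14]
Visit 15 → queue [10, 3, 17, 4, 14]
Visit 10 → queue [3, 17, 4, 14]
Visit 3 → queue [17, 4, 14]
Visit 17 → queue [4, 14]
Visit 4 → queue [14]
Visit 14 → queue []

7 -> 9 -> 1 -> 0 -> 18 -> 8 -> 2 -> 11 -> 6 -> 16 -> 13 -> 12 -> 5 -> 15 -> 10 -> 3 -> 17 -> 4 -> 14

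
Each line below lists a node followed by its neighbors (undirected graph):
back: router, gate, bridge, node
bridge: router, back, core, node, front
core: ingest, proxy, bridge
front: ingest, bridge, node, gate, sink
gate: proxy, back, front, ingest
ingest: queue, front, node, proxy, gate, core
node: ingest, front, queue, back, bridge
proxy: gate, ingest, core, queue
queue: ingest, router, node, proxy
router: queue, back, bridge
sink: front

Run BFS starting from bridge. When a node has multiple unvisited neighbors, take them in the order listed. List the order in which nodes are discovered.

bridge -> router -> back -> core -> node -> front -> queue -> gate -> ingest -> proxy -> sink

Visit bridge; enqueue router, back, core, node, front → queue [router, back, core, node, front]
Visit router; enqueue queue → queue [back, core, node, front, queue]
Visit back; enqueue gate → queue [core, node, front, queue, gate]
Visit core; enqueue ingest, proxy → queue [node, front, queue, gate, ingest, proxy]
Visit node → queue [front, queue, gate, ingest, proxy]
Visit front; enqueue sink → queue [queue, gate, ingest, proxy, sink]
Visit queue → queue [gate, ingest, proxy, sink]
Visit gate → queue [ingest, proxy, sink]
Visit ingest → queue [proxy, sink]
Visit proxy → queue [sink]
Visit sink → queue []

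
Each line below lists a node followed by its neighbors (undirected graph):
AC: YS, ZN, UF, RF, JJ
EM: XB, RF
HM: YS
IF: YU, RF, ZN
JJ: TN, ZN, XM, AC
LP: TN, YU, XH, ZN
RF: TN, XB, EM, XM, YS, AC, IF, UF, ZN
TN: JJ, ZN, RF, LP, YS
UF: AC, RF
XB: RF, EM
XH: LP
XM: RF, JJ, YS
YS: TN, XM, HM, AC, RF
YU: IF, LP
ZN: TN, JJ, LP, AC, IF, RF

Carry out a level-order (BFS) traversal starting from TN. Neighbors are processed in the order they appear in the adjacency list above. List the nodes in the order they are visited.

Visit TN; enqueue JJ, ZN, RF, LP, YS → queue [JJ, ZN, RF, LP, YS]
Visit JJ; enqueue XM, AC → queue [ZN, RF, LP, YS, XM, AC]
Visit ZN; enqueue IF → queue [RF, LP, YS, XM, AC, IF]
Visit RF; enqueue XB, EM, UF → queue [LP, YS, XM, AC, IF, XB, EM, UF]
Visit LP; enqueue YU, XH → queue [YS, XM, AC, IF, XB, EM, UF, YU, XH]
Visit YS; enqueue HM → queue [XM, AC, IF, XB, EM, UF, YU, XH, HM]
Visit XM → queue [AC, IF, XB, EM, UF, YU, XH, HM]
Visit AC → queue [IF, XB, EM, UF, YU, XH, HM]
Visit IF → queue [XB, EM, UF, YU, XH, HM]
Visit XB → queue [EM, UF, YU, XH, HM]
Visit EM → queue [UF, YU, XH, HM]
Visit UF → queue [YU, XH, HM]
Visit YU → queue [XH, HM]
Visit XH → queue [HM]
Visit HM → queue []

TN, JJ, ZN, RF, LP, YS, XM, AC, IF, XB, EM, UF, YU, XH, HM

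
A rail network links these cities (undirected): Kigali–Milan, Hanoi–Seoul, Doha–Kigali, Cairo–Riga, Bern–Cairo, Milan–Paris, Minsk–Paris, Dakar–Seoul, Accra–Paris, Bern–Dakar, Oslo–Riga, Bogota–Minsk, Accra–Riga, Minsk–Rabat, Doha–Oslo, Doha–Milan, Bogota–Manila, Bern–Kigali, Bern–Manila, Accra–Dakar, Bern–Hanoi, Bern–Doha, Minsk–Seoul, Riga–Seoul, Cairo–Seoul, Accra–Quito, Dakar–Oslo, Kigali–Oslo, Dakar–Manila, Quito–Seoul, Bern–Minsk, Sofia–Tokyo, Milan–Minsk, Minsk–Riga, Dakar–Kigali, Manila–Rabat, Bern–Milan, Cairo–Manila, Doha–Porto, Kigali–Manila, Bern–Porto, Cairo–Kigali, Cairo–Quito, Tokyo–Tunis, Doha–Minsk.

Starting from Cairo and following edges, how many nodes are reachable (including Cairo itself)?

BFS from Cairo visits: Cairo, Bern, Kigali, Manila, Quito, Riga, Seoul, Dakar, Doha, Hanoi, Milan, Minsk, Porto, Oslo, Bogota, Rabat, Accra, Paris
Reachable nodes: 18 of 21 total.

18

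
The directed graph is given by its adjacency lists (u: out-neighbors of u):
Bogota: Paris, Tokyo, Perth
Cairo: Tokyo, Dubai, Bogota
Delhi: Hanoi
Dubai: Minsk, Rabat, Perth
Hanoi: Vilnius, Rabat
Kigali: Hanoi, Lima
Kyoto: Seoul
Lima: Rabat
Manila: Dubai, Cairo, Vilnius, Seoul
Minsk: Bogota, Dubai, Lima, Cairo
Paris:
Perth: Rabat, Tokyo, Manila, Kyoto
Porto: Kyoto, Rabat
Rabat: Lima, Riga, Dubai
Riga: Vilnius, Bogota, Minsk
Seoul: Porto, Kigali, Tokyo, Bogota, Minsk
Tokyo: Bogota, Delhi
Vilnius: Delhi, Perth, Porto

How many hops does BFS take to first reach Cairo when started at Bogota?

3

Level 0: Bogota
Level 1: Paris, Perth, Tokyo
Level 2: Delhi, Kyoto, Manila, Rabat
Level 3: Cairo, Dubai, Hanoi, Lima, Riga, Seoul, Vilnius
Level 4: Kigali, Minsk, Porto
Cairo first appears at level 3.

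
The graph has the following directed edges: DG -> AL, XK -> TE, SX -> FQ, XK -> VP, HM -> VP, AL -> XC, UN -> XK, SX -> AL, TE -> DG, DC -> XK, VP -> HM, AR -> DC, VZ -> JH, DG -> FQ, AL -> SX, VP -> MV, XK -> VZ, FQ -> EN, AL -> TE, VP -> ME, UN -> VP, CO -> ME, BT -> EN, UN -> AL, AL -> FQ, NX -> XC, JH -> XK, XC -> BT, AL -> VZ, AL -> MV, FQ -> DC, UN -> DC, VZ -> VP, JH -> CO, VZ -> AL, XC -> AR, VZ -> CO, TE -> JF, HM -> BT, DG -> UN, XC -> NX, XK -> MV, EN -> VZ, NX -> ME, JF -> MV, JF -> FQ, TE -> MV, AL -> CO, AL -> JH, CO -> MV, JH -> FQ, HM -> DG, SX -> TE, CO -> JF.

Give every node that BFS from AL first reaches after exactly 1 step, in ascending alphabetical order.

Level 0: AL
Level 1: CO, FQ, JH, MV, SX, TE, VZ, XC
Level 2: AR, BT, DC, DG, EN, JF, ME, NX, VP, XK
Level 3: HM, UN

CO, FQ, JH, MV, SX, TE, VZ, XC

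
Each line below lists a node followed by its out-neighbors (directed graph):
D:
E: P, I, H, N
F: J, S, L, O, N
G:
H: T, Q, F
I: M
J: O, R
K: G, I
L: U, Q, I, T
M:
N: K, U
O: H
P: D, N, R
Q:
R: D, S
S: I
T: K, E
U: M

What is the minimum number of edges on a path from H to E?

Level 0: H
Level 1: F, Q, T
Level 2: E, J, K, L, N, O, S
Level 3: G, I, P, R, U
Level 4: D, M
E first appears at level 2.

2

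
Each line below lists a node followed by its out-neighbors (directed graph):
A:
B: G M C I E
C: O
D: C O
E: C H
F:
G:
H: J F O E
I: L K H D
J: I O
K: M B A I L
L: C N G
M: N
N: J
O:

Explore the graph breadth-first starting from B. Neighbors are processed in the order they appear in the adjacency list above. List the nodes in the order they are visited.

Visit B; enqueue G, M, C, I, E → queue [G, M, C, I, E]
Visit G → queue [M, C, I, E]
Visit M; enqueue N → queue [C, I, E, N]
Visit C; enqueue O → queue [I, E, N, O]
Visit I; enqueue L, K, H, D → queue [E, N, O, L, K, H, D]
Visit E → queue [N, O, L, K, H, D]
Visit N; enqueue J → queue [O, L, K, H, D, J]
Visit O → queue [L, K, H, D, J]
Visit L → queue [K, H, D, J]
Visit K; enqueue A → queue [H, D, J, A]
Visit H; enqueue F → queue [D, J, A, F]
Visit D → queue [J, A, F]
Visit J → queue [A, F]
Visit A → queue [F]
Visit F → queue []

B, G, M, C, I, E, N, O, L, K, H, D, J, A, F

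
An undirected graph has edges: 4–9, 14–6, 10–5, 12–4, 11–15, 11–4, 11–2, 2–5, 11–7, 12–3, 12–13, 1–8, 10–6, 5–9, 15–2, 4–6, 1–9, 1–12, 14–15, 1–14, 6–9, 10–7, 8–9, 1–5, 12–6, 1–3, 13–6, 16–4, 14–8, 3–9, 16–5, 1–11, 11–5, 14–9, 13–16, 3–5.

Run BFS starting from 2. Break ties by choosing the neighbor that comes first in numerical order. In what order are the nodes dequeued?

2 -> 5 -> 11 -> 15 -> 1 -> 3 -> 9 -> 10 -> 16 -> 4 -> 7 -> 14 -> 8 -> 12 -> 6 -> 13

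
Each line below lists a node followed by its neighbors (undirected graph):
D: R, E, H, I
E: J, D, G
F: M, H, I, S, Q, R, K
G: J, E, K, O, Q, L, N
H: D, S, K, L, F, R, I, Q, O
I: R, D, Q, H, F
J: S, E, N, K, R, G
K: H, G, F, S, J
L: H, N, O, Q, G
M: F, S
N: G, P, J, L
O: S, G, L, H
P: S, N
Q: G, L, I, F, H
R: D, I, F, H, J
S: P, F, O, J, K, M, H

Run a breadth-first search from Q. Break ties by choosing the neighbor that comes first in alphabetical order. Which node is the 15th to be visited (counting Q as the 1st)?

Visit Q; enqueue F, G, H, I, L → queue [F, G, H, I, L]
Visit F; enqueue K, M, R, S → queue [G, H, I, L, K, M, R, S]
Visit G; enqueue E, J, N, O → queue [H, I, L, K, M, R, S, E, J, N, O]
Visit H; enqueue D → queue [I, L, K, M, R, S, E, J, N, O, D]
Visit I → queue [L, K, M, R, S, E, J, N, O, D]
Visit L → queue [K, M, R, S, E, J, N, O, D]
Visit K → queue [M, R, S, E, J, N, O, D]
Visit M → queue [R, S, E, J, N, O, D]
Visit R → queue [S, E, J, N, O, D]
Visit S; enqueue P → queue [E, J, N, O, D, P]
Visit E → queue [J, N, O, D, P]
Visit J → queue [N, O, D, P]
Visit N → queue [O, D, P]
Visit O → queue [D, P]
Visit D → queue [P]
Visit P → queue []

Visit order: Q, F, G, H, I, L, K, M, R, S, E, J, N, O, D, P

D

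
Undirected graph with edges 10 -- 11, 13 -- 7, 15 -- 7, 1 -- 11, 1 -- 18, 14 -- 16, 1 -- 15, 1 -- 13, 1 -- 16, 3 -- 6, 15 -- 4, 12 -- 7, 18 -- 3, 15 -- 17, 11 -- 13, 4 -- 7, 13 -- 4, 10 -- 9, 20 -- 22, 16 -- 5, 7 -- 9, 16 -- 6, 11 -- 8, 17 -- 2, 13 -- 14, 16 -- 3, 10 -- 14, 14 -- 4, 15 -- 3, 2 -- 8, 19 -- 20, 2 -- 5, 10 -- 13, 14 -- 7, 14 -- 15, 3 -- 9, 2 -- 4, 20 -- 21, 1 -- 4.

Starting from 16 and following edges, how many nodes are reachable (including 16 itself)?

BFS from 16 visits: 16, 1, 3, 5, 6, 14, 4, 11, 13, 15, 18, 9, 2, 7, 10, 8, 17, 12
Reachable nodes: 18 of 22 total.

18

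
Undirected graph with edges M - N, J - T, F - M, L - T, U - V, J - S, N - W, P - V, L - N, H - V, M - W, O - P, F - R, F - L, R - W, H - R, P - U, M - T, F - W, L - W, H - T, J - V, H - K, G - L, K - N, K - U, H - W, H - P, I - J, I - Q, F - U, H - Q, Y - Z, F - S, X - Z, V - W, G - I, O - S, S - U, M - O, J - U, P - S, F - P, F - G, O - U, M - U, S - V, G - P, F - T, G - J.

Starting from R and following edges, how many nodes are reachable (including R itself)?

18

BFS from R visits: R, W, H, F, V, N, M, L, T, Q, P, K, U, S, G, J, O, I
Reachable nodes: 18 of 21 total.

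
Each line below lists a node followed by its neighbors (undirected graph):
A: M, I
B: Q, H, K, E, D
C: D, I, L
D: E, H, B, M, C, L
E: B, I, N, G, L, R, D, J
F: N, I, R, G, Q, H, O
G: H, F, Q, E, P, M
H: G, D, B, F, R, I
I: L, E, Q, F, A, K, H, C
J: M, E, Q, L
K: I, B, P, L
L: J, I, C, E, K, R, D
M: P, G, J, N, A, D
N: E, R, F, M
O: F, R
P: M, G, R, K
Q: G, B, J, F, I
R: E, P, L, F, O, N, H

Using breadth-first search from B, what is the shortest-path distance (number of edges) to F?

2

Level 0: B
Level 1: D, E, H, K, Q
Level 2: C, F, G, I, J, L, M, N, P, R
Level 3: A, O
F first appears at level 2.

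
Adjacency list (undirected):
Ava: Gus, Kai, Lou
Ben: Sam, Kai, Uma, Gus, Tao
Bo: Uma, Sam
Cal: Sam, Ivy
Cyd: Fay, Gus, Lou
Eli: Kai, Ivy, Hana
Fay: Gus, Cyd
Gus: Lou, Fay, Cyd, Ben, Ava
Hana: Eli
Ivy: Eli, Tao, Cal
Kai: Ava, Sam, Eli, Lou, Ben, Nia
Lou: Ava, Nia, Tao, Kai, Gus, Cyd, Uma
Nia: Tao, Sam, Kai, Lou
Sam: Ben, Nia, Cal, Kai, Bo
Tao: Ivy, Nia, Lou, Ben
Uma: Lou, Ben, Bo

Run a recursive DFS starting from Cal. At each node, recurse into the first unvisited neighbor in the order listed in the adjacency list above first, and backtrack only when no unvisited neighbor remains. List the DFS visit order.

Cal → Sam → Ben → Kai → Ava → Gus → Lou → Nia → Tao → Ivy → Eli → Hana → Cyd → Fay → Uma → Bo

Visit Cal
Cal → Sam
Sam → Ben
Ben → Kai
Kai → Ava
Ava → Gus
Gus → Lou
Lou → Nia
Nia → Tao
Tao → Ivy
Ivy → Eli
Eli → Hana
Lou → Cyd
Cyd → Fay
Lou → Uma
Uma → Bo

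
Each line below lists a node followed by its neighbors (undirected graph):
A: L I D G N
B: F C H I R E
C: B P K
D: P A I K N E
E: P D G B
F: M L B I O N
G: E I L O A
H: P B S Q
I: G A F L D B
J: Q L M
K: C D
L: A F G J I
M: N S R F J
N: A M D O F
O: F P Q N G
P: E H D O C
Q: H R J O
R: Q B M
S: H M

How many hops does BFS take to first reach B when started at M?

2

Level 0: M
Level 1: F, J, N, R, S
Level 2: A, B, D, H, I, L, O, Q
Level 3: C, E, G, K, P
B first appears at level 2.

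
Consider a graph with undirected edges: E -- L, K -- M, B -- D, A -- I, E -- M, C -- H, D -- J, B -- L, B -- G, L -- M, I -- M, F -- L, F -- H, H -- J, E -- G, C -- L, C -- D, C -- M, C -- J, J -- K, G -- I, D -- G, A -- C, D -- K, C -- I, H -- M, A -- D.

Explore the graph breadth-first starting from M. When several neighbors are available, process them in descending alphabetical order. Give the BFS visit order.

Visit M; enqueue L, K, I, H, E, C → queue [L, K, I, H, E, C]
Visit L; enqueue F, B → queue [K, I, H, E, C, F, B]
Visit K; enqueue J, D → queue [I, H, E, C, F, B, J, D]
Visit I; enqueue G, A → queue [H, E, C, F, B, J, D, G, A]
Visit H → queue [E, C, F, B, J, D, G, A]
Visit E → queue [C, F, B, J, D, G, A]
Visit C → queue [F, B, J, D, G, A]
Visit F → queue [B, J, D, G, A]
Visit B → queue [J, D, G, A]
Visit J → queue [D, G, A]
Visit D → queue [G, A]
Visit G → queue [A]
Visit A → queue []

M -> L -> K -> I -> H -> E -> C -> F -> B -> J -> D -> G -> A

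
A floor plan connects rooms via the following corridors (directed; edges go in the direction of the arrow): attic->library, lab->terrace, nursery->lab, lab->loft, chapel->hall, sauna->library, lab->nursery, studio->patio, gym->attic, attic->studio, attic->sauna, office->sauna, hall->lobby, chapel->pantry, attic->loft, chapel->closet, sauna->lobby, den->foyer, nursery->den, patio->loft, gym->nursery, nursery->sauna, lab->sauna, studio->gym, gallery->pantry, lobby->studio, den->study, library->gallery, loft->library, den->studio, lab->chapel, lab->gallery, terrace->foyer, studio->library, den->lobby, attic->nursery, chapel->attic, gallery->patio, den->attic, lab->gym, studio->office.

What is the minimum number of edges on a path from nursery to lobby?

2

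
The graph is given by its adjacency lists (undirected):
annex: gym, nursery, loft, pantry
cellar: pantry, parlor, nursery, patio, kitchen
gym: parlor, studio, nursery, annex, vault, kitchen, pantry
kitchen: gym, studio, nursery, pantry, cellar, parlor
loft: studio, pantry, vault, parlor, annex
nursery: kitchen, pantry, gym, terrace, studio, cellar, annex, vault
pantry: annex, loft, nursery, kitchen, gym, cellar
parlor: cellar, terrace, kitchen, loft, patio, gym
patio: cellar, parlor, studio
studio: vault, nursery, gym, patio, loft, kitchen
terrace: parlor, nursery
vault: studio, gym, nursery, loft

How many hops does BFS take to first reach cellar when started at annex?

2

Level 0: annex
Level 1: gym, loft, nursery, pantry
Level 2: cellar, kitchen, parlor, studio, terrace, vault
Level 3: patio
cellar first appears at level 2.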